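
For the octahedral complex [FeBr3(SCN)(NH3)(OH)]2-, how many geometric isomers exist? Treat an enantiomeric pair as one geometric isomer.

Working through the distinct placements yields 4 geometric isomers: Br mer (3 arrangements); Br fac (chiral).

4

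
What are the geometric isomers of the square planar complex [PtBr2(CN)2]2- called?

Working through the distinct placements yields 2 geometric isomers: Br cis; Br trans.

cis and trans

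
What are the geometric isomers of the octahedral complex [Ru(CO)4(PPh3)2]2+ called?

cis and trans

The six octahedral sites form three mutually perpendicular trans pairs.
There are 2 geometric isomers: PPh3 trans; PPh3 cis.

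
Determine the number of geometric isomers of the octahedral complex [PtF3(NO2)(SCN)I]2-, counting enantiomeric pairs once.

4

Working through the distinct placements yields 4 geometric isomers: F mer (3 arrangements); F fac (chiral).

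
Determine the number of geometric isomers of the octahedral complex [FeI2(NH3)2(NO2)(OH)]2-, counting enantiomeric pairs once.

An octahedron has six vertices in three trans pairs; every non-trans pair is cis.
Systematic placement gives 6 geometric isomers: I trans, NH3 trans; I trans, NH3 cis; I cis, NH3 cis (3 arrangements, 2 chiral); I cis, NH3 trans.

6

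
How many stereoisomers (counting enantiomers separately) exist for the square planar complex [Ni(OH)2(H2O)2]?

2

A square has two trans pairs of vertices; adjacent vertices are cis.
Working through the distinct placements yields 2 geometric isomers: OH cis; OH trans.
Each arrangement has an internal mirror plane or centre of symmetry, so none is chiral.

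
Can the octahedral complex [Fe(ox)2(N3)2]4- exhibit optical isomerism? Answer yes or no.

In an octahedral complex each vertex has one trans partner and four cis neighbours.
Each ox is bidentate and must span two cis positions.
There are 2 geometric isomers: N3 trans; N3 cis (chiral).
One of these lacks any improper symmetry element and so occurs as an enantiomeric pair, giving 2 + 1 = 3 stereoisomers in total.

yes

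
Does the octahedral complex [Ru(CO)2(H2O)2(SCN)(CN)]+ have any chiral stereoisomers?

Working through the distinct placements yields 6 geometric isomers: CO cis, H2O cis (3 arrangements, 2 chiral); CO cis, H2O trans; CO trans, H2O cis; CO trans, H2O trans.
Of these, 2 lack any improper symmetry element and so occur as enantiomeric pairs, giving 6 + 2 = 8 stereoisomers in total.

yes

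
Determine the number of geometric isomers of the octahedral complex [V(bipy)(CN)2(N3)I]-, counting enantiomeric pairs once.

4

Each bipy is bidentate and must span two cis positions.
There are 4 geometric isomers: CN trans; CN cis (3 arrangements, 2 chiral).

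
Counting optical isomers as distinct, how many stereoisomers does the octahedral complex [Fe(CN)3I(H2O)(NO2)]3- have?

An octahedron has six vertices in three trans pairs; every non-trans pair is cis.
Working through the distinct placements yields 4 geometric isomers: CN mer (3 arrangements); CN fac (chiral).
One of these lacks any improper symmetry element and so occurs as an enantiomeric pair, giving 4 + 1 = 5 stereoisomers in total.

5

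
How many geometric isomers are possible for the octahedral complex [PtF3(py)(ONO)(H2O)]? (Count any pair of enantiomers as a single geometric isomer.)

An octahedron has six vertices in three trans pairs; every non-trans pair is cis.
Working through the distinct placements yields 4 geometric isomers: F mer (3 arrangements); F fac (chiral).

4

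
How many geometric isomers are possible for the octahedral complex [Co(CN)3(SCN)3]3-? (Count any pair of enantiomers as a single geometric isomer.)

2

There are 2 geometric isomers: CN mer; CN fac.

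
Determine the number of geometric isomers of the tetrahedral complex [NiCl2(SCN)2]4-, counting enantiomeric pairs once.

In a tetrahedral complex all four positions are equivalent and every pair of ligands is adjacent — there is no cis/trans distinction.
Only one geometric arrangement is possible.

1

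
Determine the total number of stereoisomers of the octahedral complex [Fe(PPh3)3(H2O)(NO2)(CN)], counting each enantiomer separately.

5

The six octahedral sites form three mutually perpendicular trans pairs.
There are 4 geometric isomers: PPh3 mer (3 arrangements); PPh3 fac (chiral).
One of these lacks any improper symmetry element and so occurs as an enantiomeric pair, giving 4 + 1 = 5 stereoisomers in total.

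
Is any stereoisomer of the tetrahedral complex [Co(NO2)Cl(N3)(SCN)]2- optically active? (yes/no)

yes

All four vertices of a tetrahedron are equivalent and mutually adjacent, so cis/trans isomerism cannot arise.
Only one geometric arrangement is possible; it has no improper symmetry element, so it exists as a pair of enantiomers (2 stereoisomers).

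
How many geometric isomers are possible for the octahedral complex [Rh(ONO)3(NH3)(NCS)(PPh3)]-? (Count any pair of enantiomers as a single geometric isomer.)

4

An octahedron has six vertices in three trans pairs; every non-trans pair is cis.
The distinct arrangements are (4 in all): ONO mer (3 arrangements); ONO fac (chiral).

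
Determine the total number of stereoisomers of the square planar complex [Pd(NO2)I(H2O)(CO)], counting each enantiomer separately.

3

A square has two trans pairs of vertices; adjacent vertices are cis.
Working through the distinct placements yields 3 geometric isomers: (CO/I trans, H2O/NO2 trans); (CO/NO2 trans, H2O/I trans); (CO/H2O trans, I/NO2 trans).
Each arrangement has an internal mirror plane or centre of symmetry, so none is chiral.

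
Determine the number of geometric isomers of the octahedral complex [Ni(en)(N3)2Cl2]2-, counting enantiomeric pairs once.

3

An octahedron has six vertices in three trans pairs; every non-trans pair is cis.
Each en is bidentate and must span two cis positions.
Systematic placement gives 3 geometric isomers: N3 cis, Cl trans; N3 cis, Cl cis (chiral); N3 trans, Cl cis.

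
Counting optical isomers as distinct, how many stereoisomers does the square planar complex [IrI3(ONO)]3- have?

1

In a square planar complex each vertex has one trans partner and two cis neighbours.
Only one geometric arrangement is possible.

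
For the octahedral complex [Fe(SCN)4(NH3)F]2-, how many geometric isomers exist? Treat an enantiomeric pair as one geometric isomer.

2

In an octahedral complex each vertex has one trans partner and four cis neighbours.
Working through the distinct placements yields 2 geometric isomers: NH3 and F mutually trans; NH3 and F mutually cis.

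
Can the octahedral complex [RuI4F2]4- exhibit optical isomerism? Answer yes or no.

In an octahedral complex each vertex has one trans partner and four cis neighbours.
Systematic placement gives 2 geometric isomers: F trans; F cis.
Each arrangement has an internal mirror plane or centre of symmetry, so none is chiral.

no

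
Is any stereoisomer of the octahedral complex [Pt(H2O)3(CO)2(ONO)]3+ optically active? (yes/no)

The six octahedral sites form three mutually perpendicular trans pairs.
There are 3 geometric isomers: H2O mer, CO trans; H2O fac, CO cis; H2O mer, CO cis.
Each arrangement has an internal mirror plane or centre of symmetry, so none is chiral.

no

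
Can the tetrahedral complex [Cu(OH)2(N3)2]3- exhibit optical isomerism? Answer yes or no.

no

Only one geometric arrangement is possible.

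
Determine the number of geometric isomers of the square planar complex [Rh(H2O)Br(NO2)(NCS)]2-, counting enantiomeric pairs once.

In a square planar complex each vertex has one trans partner and two cis neighbours.
Working through the distinct placements yields 3 geometric isomers: (Br/NCS trans, H2O/NO2 trans); (Br/NO2 trans, H2O/NCS trans); (Br/H2O trans, NCS/NO2 trans).

3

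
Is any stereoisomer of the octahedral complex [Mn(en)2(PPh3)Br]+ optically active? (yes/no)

yes

An octahedron has six vertices in three trans pairs; every non-trans pair is cis.
Each en is bidentate and must span two cis positions.
Working through the distinct placements yields 2 geometric isomers: PPh3 and Br mutually trans; PPh3 and Br mutually cis (chiral).
One of these lacks any improper symmetry element and so occurs as an enantiomeric pair, giving 2 + 1 = 3 stereoisomers in total.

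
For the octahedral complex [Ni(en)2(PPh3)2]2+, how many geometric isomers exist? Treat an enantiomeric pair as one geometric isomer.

2

Each en is bidentate and must span two cis positions.
There are 2 geometric isomers: PPh3 trans; PPh3 cis (chiral).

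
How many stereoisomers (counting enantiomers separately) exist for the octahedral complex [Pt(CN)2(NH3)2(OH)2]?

In an octahedral complex each vertex has one trans partner and four cis neighbours.
There are 5 geometric isomers: CN trans, NH3 trans, OH trans; CN trans, NH3 cis, OH cis; CN cis, NH3 cis, OH trans; CN cis, NH3 cis, OH cis (chiral); CN cis, NH3 trans, OH cis.
One of these lacks any improper symmetry element and so occurs as an enantiomeric pair, giving 5 + 1 = 6 stereoisomers in total.

6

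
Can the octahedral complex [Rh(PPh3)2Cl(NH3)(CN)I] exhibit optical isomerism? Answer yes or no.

yes

An octahedron has six vertices in three trans pairs; every non-trans pair is cis.
Placing the ligands in turn and identifying arrangements related by rotation or reflection leaves 9 distinct geometric isomers.
Of these, 6 lack any improper symmetry element and so occur as enantiomeric pairs, giving 9 + 6 = 15 stereoisomers in total.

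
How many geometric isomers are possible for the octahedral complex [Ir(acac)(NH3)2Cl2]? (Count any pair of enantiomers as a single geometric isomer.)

3

The six octahedral sites form three mutually perpendicular trans pairs.
Each acac is bidentate and must span two cis positions.
The distinct arrangements are (3 in all): NH3 cis, Cl trans; NH3 cis, Cl cis (chiral); NH3 trans, Cl cis.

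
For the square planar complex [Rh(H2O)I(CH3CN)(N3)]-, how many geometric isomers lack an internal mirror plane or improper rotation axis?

0

A square has two trans pairs of vertices; adjacent vertices are cis.
There are 3 geometric isomers: (CH3CN/I trans, H2O/N3 trans); (CH3CN/N3 trans, H2O/I trans); (CH3CN/H2O trans, I/N3 trans).
Each arrangement has an internal mirror plane or centre of symmetry, so none is chiral.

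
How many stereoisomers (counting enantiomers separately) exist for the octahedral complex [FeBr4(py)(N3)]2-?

In an octahedral complex each vertex has one trans partner and four cis neighbours.
There are 2 geometric isomers: py and N3 mutually trans; py and N3 mutually cis.
Each arrangement has an internal mirror plane or centre of symmetry, so none is chiral.

2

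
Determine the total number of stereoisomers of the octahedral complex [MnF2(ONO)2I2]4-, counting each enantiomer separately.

Systematic placement gives 5 geometric isomers: F trans, ONO trans, I trans; F trans, ONO cis, I cis; F cis, ONO trans, I cis; F cis, ONO cis, I cis (chiral); F cis, ONO cis, I trans.
One of these lacks any improper symmetry element and so occurs as an enantiomeric pair, giving 5 + 1 = 6 stereoisomers in total.

6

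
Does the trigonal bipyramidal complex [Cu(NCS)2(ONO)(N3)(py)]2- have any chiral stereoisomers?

A trigonal bipyramid has two axial and three equatorial sites, which are chemically inequivalent.
Exhaustive case analysis gives 7 geometric isomers.
Of these, 3 lack any improper symmetry element and so occur as enantiomeric pairs, giving 7 + 3 = 10 stereoisomers in total.

yes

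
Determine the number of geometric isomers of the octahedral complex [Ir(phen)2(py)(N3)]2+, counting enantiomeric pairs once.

2

An octahedron has six vertices in three trans pairs; every non-trans pair is cis.
Each phen is bidentate and must span two cis positions.
Systematic placement gives 2 geometric isomers: py and N3 mutually cis (chiral); py and N3 mutually trans.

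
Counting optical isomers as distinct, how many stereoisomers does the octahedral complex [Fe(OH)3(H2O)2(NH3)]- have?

Working through the distinct placements yields 3 geometric isomers: OH mer, H2O trans; OH mer, H2O cis; OH fac, H2O cis.
Each arrangement has an internal mirror plane or centre of symmetry, so none is chiral.

3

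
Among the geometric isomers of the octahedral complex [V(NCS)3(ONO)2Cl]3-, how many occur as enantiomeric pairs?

There are 3 geometric isomers: NCS mer, ONO trans; NCS fac, ONO cis; NCS mer, ONO cis.
Each arrangement has an internal mirror plane or centre of symmetry, so none is chiral.

0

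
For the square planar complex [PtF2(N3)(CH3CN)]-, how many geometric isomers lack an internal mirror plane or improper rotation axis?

0

A square has two trans pairs of vertices; adjacent vertices are cis.
Working through the distinct placements yields 2 geometric isomers: F cis; F trans.
Each arrangement has an internal mirror plane or centre of symmetry, so none is chiral.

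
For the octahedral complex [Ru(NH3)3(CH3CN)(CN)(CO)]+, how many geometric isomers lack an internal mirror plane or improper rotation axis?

In an octahedral complex each vertex has one trans partner and four cis neighbours.
Working through the distinct placements yields 4 geometric isomers: NH3 mer (3 arrangements); NH3 fac (chiral).
One of these lacks any improper symmetry element and so occurs as an enantiomeric pair, giving 4 + 1 = 5 stereoisomers in total.

1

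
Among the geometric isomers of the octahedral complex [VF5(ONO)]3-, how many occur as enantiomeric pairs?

0

Only one geometric arrangement is possible.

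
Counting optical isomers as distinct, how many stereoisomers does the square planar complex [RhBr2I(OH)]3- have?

2

A square has two trans pairs of vertices; adjacent vertices are cis.
Working through the distinct placements yields 2 geometric isomers: Br cis; Br trans.
Each arrangement has an internal mirror plane or centre of symmetry, so none is chiral.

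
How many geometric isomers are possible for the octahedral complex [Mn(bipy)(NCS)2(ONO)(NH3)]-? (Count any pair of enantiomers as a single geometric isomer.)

4

In an octahedral complex each vertex has one trans partner and four cis neighbours.
Each bipy is bidentate and must span two cis positions.
There are 4 geometric isomers: NCS trans; NCS cis (3 arrangements, 2 chiral).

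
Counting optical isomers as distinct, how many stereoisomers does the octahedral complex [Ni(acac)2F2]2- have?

Each acac is bidentate and must span two cis positions.
Working through the distinct placements yields 2 geometric isomers: F trans; F cis (chiral).
One of these lacks any improper symmetry element and so occurs as an enantiomeric pair, giving 2 + 1 = 3 stereoisomers in total.

3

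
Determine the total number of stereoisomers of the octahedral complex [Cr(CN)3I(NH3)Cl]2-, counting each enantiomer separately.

An octahedron has six vertices in three trans pairs; every non-trans pair is cis.
There are 4 geometric isomers: CN mer (3 arrangements); CN fac (chiral).
One of these lacks any improper symmetry element and so occurs as an enantiomeric pair, giving 4 + 1 = 5 stereoisomers in total.

5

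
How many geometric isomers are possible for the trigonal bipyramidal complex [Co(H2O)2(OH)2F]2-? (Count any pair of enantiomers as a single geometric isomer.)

A trigonal bipyramid has two axial and three equatorial sites, which are chemically inequivalent.
Systematic enumeration (placing each ligand type in turn and discarding arrangements equivalent by rotation or reflection) gives 5 geometric isomers.

5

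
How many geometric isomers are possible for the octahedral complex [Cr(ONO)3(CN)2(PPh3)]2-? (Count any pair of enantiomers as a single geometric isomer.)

In an octahedral complex each vertex has one trans partner and four cis neighbours.
Systematic placement gives 3 geometric isomers: ONO mer, CN trans; ONO fac, CN cis; ONO mer, CN cis.

3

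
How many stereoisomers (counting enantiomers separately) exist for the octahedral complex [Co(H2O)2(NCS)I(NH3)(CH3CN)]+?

15

An octahedron has six vertices in three trans pairs; every non-trans pair is cis.
Exhaustive case analysis gives 9 geometric isomers.
Of these, 6 lack any improper symmetry element and so occur as enantiomeric pairs, giving 9 + 6 = 15 stereoisomers in total.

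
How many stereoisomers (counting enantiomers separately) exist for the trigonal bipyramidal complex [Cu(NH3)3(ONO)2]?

A trigonal bipyramid has two axial and three equatorial sites, which are chemically inequivalent.
Systematic placement gives 3 geometric isomers: ONO both equatorial; ONO one axial, one equatorial; ONO both axial.
Each arrangement has an internal mirror plane or centre of symmetry, so none is chiral.

3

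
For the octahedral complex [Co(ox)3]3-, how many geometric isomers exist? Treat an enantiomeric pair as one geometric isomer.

1

Each ox is bidentate and must span two cis positions.
Only one geometric arrangement is possible; it has no improper symmetry element, so it exists as a pair of enantiomers (2 stereoisomers).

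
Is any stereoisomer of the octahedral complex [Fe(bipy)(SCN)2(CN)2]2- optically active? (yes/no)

yes

In an octahedral complex each vertex has one trans partner and four cis neighbours.
Each bipy is bidentate and must span two cis positions.
The distinct arrangements are (3 in all): SCN cis, CN trans; SCN cis, CN cis (chiral); SCN trans, CN cis.
One of these lacks any improper symmetry element and so occurs as an enantiomeric pair, giving 3 + 1 = 4 stereoisomers in total.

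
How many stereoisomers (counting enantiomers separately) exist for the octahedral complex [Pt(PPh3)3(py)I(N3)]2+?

5

An octahedron has six vertices in three trans pairs; every non-trans pair is cis.
Systematic placement gives 4 geometric isomers: PPh3 mer (3 arrangements); PPh3 fac (chiral).
One of these lacks any improper symmetry element and so occurs as an enantiomeric pair, giving 4 + 1 = 5 stereoisomers in total.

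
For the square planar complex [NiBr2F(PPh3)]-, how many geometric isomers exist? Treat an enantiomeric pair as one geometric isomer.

A square has two trans pairs of vertices; adjacent vertices are cis.
Systematic placement gives 2 geometric isomers: Br cis; Br trans.

2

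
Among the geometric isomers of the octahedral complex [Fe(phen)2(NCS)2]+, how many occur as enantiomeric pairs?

1

The six octahedral sites form three mutually perpendicular trans pairs.
Each phen is bidentate and must span two cis positions.
There are 2 geometric isomers: NCS trans; NCS cis (chiral).
One of these lacks any improper symmetry element and so occurs as an enantiomeric pair, giving 2 + 1 = 3 stereoisomers in total.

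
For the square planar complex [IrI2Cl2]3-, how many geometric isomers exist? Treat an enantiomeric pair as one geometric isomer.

2

In a square planar complex each vertex has one trans partner and two cis neighbours.
There are 2 geometric isomers: I cis; I trans.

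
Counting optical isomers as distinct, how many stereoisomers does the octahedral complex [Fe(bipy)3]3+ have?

Each bipy is bidentate and must span two cis positions.
Only one geometric arrangement is possible; it has no improper symmetry element, so it exists as a pair of enantiomers (2 stereoisomers).

2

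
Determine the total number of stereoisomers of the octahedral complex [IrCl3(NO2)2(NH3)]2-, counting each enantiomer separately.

3

The six octahedral sites form three mutually perpendicular trans pairs.
There are 3 geometric isomers: Cl mer, NO2 trans; Cl mer, NO2 cis; Cl fac, NO2 cis.
Each arrangement has an internal mirror plane or centre of symmetry, so none is chiral.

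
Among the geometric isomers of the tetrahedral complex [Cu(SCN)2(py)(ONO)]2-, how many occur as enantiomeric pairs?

0

In a tetrahedral complex all four positions are equivalent and every pair of ligands is adjacent — there is no cis/trans distinction.
Only one geometric arrangement is possible.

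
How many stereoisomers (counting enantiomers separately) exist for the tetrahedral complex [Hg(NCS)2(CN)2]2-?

In a tetrahedral complex all four positions are equivalent and every pair of ligands is adjacent — there is no cis/trans distinction.
Only one geometric arrangement is possible.

1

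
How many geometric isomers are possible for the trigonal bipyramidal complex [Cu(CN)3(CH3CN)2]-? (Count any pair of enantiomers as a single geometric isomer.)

3

A trigonal bipyramid has two axial and three equatorial sites, which are chemically inequivalent.
There are 3 geometric isomers: CH3CN both axial; CH3CN one axial, one equatorial; CH3CN both equatorial.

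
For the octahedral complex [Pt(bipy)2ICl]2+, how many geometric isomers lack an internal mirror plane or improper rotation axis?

Each bipy is bidentate and must span two cis positions.
Working through the distinct placements yields 2 geometric isomers: I and Cl mutually trans; I and Cl mutually cis (chiral).
One of these lacks any improper symmetry element and so occurs as an enantiomeric pair, giving 2 + 1 = 3 stereoisomers in total.

1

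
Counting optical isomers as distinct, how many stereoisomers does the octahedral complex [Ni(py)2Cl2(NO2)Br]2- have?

8

Systematic placement gives 6 geometric isomers: py trans, Cl cis; py cis, Cl cis (3 arrangements, 2 chiral); py trans, Cl trans; py cis, Cl trans.
Of these, 2 lack any improper symmetry element and so occur as enantiomeric pairs, giving 6 + 2 = 8 stereoisomers in total.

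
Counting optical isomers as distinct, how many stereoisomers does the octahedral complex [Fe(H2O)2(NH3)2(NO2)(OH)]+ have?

In an octahedral complex each vertex has one trans partner and four cis neighbours.
Working through the distinct placements yields 6 geometric isomers: H2O trans, NH3 trans; H2O trans, NH3 cis; H2O cis, NH3 cis (3 arrangements, 2 chiral); H2O cis, NH3 trans.
Of these, 2 lack any improper symmetry element and so occur as enantiomeric pairs, giving 6 + 2 = 8 stereoisomers in total.

8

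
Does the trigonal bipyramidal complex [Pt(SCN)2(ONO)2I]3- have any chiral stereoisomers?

In a trigonal bipyramid the two axial positions differ from the three equatorial ones.
Exhaustive case analysis gives 5 geometric isomers.
One of these lacks any improper symmetry element and so occurs as an enantiomeric pair, giving 5 + 1 = 6 stereoisomers in total.

yes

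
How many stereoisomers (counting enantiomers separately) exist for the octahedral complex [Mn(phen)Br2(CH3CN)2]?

4

An octahedron has six vertices in three trans pairs; every non-trans pair is cis.
Each phen is bidentate and must span two cis positions.
The distinct arrangements are (3 in all): Br trans, CH3CN cis; Br cis, CH3CN cis (chiral); Br cis, CH3CN trans.
One of these lacks any improper symmetry element and so occurs as an enantiomeric pair, giving 3 + 1 = 4 stereoisomers in total.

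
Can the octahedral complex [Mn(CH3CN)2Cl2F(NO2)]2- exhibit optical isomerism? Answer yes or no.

yes

An octahedron has six vertices in three trans pairs; every non-trans pair is cis.
There are 6 geometric isomers: CH3CN trans, Cl trans; CH3CN trans, Cl cis; CH3CN cis, Cl cis (3 arrangements, 2 chiral); CH3CN cis, Cl trans.
Of these, 2 lack any improper symmetry element and so occur as enantiomeric pairs, giving 6 + 2 = 8 stereoisomers in total.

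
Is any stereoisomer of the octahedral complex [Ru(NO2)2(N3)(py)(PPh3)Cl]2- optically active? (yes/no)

yes

Exhaustive case analysis gives 9 geometric isomers.
Of these, 6 lack any improper symmetry element and so occur as enantiomeric pairs, giving 9 + 6 = 15 stereoisomers in total.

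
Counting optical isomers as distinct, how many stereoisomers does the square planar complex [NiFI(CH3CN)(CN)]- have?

Working through the distinct placements yields 3 geometric isomers: (CH3CN/F trans, CN/I trans); (CH3CN/I trans, CN/F trans); (CH3CN/CN trans, F/I trans).
Each arrangement has an internal mirror plane or centre of symmetry, so none is chiral.

3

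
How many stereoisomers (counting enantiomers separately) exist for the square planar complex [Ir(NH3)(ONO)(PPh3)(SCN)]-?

3

A square has two trans pairs of vertices; adjacent vertices are cis.
Systematic placement gives 3 geometric isomers: (NH3/PPh3 trans, ONO/SCN trans); (NH3/SCN trans, ONO/PPh3 trans); (NH3/ONO trans, PPh3/SCN trans).
Each arrangement has an internal mirror plane or centre of symmetry, so none is chiral.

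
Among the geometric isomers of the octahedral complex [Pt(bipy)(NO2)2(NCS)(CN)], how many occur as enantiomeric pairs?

2

An octahedron has six vertices in three trans pairs; every non-trans pair is cis.
Each bipy is bidentate and must span two cis positions.
Working through the distinct placements yields 4 geometric isomers: NO2 cis (3 arrangements, 2 chiral); NO2 trans.
Of these, 2 lack any improper symmetry element and so occur as enantiomeric pairs, giving 4 + 2 = 6 stereoisomers in total.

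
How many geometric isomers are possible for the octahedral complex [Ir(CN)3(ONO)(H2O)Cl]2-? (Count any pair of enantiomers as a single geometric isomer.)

Systematic placement gives 4 geometric isomers: CN mer (3 arrangements); CN fac (chiral).

4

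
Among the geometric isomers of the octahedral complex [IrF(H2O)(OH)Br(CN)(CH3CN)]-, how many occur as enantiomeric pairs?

15

Exhaustive case analysis gives 15 geometric isomers.
Of these, 15 lack any improper symmetry element and so occur as enantiomeric pairs, giving 15 + 15 = 30 stereoisomers in total.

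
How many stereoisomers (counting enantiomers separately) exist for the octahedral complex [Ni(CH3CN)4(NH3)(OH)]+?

An octahedron has six vertices in three trans pairs; every non-trans pair is cis.
Systematic placement gives 2 geometric isomers: NH3 and OH mutually trans; NH3 and OH mutually cis.
Each arrangement has an internal mirror plane or centre of symmetry, so none is chiral.

2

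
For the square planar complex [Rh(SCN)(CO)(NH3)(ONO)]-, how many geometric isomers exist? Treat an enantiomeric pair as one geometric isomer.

In a square planar complex each vertex has one trans partner and two cis neighbours.
There are 3 geometric isomers: (CO/ONO trans, NH3/SCN trans); (CO/SCN trans, NH3/ONO trans); (CO/NH3 trans, ONO/SCN trans).

3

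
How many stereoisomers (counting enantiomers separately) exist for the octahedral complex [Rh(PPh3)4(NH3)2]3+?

An octahedron has six vertices in three trans pairs; every non-trans pair is cis.
Working through the distinct placements yields 2 geometric isomers: NH3 trans; NH3 cis.
Each arrangement has an internal mirror plane or centre of symmetry, so none is chiral.

2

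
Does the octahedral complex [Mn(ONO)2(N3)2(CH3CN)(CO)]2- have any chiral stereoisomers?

yes

An octahedron has six vertices in three trans pairs; every non-trans pair is cis.
Working through the distinct placements yields 6 geometric isomers: ONO trans, N3 trans; ONO cis, N3 cis (3 arrangements, 2 chiral); ONO trans, N3 cis; ONO cis, N3 trans.
Of these, 2 lack any improper symmetry element and so occur as enantiomeric pairs, giving 6 + 2 = 8 stereoisomers in total.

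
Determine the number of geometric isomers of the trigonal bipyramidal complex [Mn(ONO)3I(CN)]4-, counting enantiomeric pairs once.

In a trigonal bipyramid the two axial positions differ from the three equatorial ones.
The distinct arrangements are (4 in all): I axial, CN axial; I equatorial, CN axial; I axial, CN equatorial; I equatorial, CN equatorial.

4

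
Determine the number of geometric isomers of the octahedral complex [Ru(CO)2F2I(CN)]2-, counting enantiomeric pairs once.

6

There are 6 geometric isomers: CO cis, F cis (3 arrangements, 2 chiral); CO cis, F trans; CO trans, F cis; CO trans, F trans.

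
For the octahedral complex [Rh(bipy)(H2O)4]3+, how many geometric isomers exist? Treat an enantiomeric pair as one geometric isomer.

An octahedron has six vertices in three trans pairs; every non-trans pair is cis.
Each bipy is bidentate and must span two cis positions.
Only one geometric arrangement is possible.

1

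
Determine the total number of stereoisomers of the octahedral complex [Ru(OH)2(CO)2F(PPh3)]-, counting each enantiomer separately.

8

An octahedron has six vertices in three trans pairs; every non-trans pair is cis.
The distinct arrangements are (6 in all): OH cis, CO trans; OH trans, CO trans; OH cis, CO cis (3 arrangements, 2 chiral); OH trans, CO cis.
Of these, 2 lack any improper symmetry element and so occur as enantiomeric pairs, giving 6 + 2 = 8 stereoisomers in total.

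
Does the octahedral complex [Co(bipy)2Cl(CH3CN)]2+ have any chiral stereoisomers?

yes

An octahedron has six vertices in three trans pairs; every non-trans pair is cis.
Each bipy is bidentate and must span two cis positions.
Systematic placement gives 2 geometric isomers: Cl and CH3CN mutually trans; Cl and CH3CN mutually cis (chiral).
One of these lacks any improper symmetry element and so occurs as an enantiomeric pair, giving 2 + 1 = 3 stereoisomers in total.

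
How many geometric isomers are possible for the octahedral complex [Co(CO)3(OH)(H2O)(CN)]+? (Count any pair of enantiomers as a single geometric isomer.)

An octahedron has six vertices in three trans pairs; every non-trans pair is cis.
Systematic placement gives 4 geometric isomers: CO mer (3 arrangements); CO fac (chiral).

4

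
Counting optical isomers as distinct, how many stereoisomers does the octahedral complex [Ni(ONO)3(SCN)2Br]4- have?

The six octahedral sites form three mutually perpendicular trans pairs.
Working through the distinct placements yields 3 geometric isomers: ONO mer, SCN trans; ONO fac, SCN cis; ONO mer, SCN cis.
Each arrangement has an internal mirror plane or centre of symmetry, so none is chiral.

3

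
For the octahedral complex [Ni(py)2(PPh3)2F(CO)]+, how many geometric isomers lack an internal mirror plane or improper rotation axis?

The six octahedral sites form three mutually perpendicular trans pairs.
The distinct arrangements are (6 in all): py trans, PPh3 trans; py cis, PPh3 cis (3 arrangements, 2 chiral); py trans, PPh3 cis; py cis, PPh3 trans.
Of these, 2 lack any improper symmetry element and so occur as enantiomeric pairs, giving 6 + 2 = 8 stereoisomers in total.

2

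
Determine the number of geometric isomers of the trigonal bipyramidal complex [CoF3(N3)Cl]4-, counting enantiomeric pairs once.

4

The distinct arrangements are (4 in all): N3 equatorial, Cl axial; N3 axial, Cl axial; N3 equatorial, Cl equatorial; N3 axial, Cl equatorial.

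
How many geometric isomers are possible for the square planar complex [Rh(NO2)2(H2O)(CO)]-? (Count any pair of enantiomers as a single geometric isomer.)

There are 2 geometric isomers: NO2 cis; NO2 trans.

2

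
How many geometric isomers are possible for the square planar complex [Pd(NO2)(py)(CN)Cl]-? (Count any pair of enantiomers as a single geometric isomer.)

In a square planar complex each vertex has one trans partner and two cis neighbours.
There are 3 geometric isomers: (CN/NO2 trans, Cl/py trans); (CN/py trans, Cl/NO2 trans); (CN/Cl trans, NO2/py trans).

3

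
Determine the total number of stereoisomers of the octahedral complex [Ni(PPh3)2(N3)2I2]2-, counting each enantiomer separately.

The six octahedral sites form three mutually perpendicular trans pairs.
Working through the distinct placements yields 5 geometric isomers: PPh3 trans, N3 trans, I trans; PPh3 cis, N3 cis, I trans; PPh3 trans, N3 cis, I cis; PPh3 cis, N3 cis, I cis (chiral); PPh3 cis, N3 trans, I cis.
One of these lacks any improper symmetry element and so occurs as an enantiomeric pair, giving 5 + 1 = 6 stereoisomers in total.

6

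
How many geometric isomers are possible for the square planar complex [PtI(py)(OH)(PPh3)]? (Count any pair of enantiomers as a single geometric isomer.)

A square has two trans pairs of vertices; adjacent vertices are cis.
The distinct arrangements are (3 in all): (I/PPh3 trans, OH/py trans); (I/py trans, OH/PPh3 trans); (I/OH trans, PPh3/py trans).

3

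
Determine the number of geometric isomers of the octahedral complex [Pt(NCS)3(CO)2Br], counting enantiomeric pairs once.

3

Working through the distinct placements yields 3 geometric isomers: NCS mer, CO cis; NCS mer, CO trans; NCS fac, CO cis.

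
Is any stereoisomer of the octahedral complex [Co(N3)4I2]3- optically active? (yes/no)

no

In an octahedral complex each vertex has one trans partner and four cis neighbours.
Working through the distinct placements yields 2 geometric isomers: I trans; I cis.
Each arrangement has an internal mirror plane or centre of symmetry, so none is chiral.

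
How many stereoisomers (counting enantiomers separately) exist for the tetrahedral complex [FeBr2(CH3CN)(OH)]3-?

In a tetrahedral complex all four positions are equivalent and every pair of ligands is adjacent — there is no cis/trans distinction.
Only one geometric arrangement is possible.

1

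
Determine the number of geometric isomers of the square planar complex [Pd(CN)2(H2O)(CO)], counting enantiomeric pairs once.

The distinct arrangements are (2 in all): CN cis; CN trans.

2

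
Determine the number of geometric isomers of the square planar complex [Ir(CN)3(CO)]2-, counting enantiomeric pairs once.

1

Only one geometric arrangement is possible.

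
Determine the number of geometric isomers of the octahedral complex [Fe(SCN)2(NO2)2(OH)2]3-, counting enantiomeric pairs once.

The six octahedral sites form three mutually perpendicular trans pairs.
Working through the distinct placements yields 5 geometric isomers: SCN trans, NO2 trans, OH trans; SCN cis, NO2 trans, OH cis; SCN trans, NO2 cis, OH cis; SCN cis, NO2 cis, OH cis (chiral); SCN cis, NO2 cis, OH trans.

5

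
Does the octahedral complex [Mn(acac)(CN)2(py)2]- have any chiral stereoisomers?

Each acac is bidentate and must span two cis positions.
The distinct arrangements are (3 in all): CN trans, py cis; CN cis, py trans; CN cis, py cis (chiral).
One of these lacks any improper symmetry element and so occurs as an enantiomeric pair, giving 3 + 1 = 4 stereoisomers in total.

yes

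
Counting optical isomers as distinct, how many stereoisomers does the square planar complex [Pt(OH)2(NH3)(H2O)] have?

There are 2 geometric isomers: OH cis; OH trans.
Each arrangement has an internal mirror plane or centre of symmetry, so none is chiral.

2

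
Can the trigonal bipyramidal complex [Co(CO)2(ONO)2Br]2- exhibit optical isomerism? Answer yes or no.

yes

A trigonal bipyramid has two axial and three equatorial sites, which are chemically inequivalent.
Systematic enumeration (placing each ligand type in turn and discarding arrangements equivalent by rotation or reflection) gives 5 geometric isomers.
One of these lacks any improper symmetry element and so occurs as an enantiomeric pair, giving 5 + 1 = 6 stereoisomers in total.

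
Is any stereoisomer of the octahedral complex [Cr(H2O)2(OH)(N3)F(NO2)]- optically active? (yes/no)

Placing the ligands in turn and identifying arrangements related by rotation or reflection leaves 9 distinct geometric isomers.
Of these, 6 lack any improper symmetry element and so occur as enantiomeric pairs, giving 9 + 6 = 15 stereoisomers in total.

yes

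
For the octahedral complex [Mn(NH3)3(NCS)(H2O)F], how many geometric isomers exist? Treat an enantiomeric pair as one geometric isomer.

In an octahedral complex each vertex has one trans partner and four cis neighbours.
There are 4 geometric isomers: NH3 mer (3 arrangements); NH3 fac (chiral).

4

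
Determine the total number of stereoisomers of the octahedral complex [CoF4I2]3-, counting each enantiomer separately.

There are 2 geometric isomers: I trans; I cis.
Each arrangement has an internal mirror plane or centre of symmetry, so none is chiral.

2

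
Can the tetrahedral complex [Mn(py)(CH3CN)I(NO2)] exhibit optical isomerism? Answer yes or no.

yes

All four vertices of a tetrahedron are equivalent and mutually adjacent, so cis/trans isomerism cannot arise.
Only one geometric arrangement is possible; it has no improper symmetry element, so it exists as a pair of enantiomers (2 stereoisomers).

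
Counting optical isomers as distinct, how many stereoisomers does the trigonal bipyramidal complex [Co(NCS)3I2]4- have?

In a trigonal bipyramid the two axial positions differ from the three equatorial ones.
Working through the distinct placements yields 3 geometric isomers: I both axial; I one axial, one equatorial; I both equatorial.
Each arrangement has an internal mirror plane or centre of symmetry, so none is chiral.

3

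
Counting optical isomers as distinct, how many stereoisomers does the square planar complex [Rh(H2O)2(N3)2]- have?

The distinct arrangements are (2 in all): H2O cis; H2O trans.
Each arrangement has an internal mirror plane or centre of symmetry, so none is chiral.

2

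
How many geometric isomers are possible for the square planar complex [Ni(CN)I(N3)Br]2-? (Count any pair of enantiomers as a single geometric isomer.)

3

There are 3 geometric isomers: (Br/I trans, CN/N3 trans); (Br/N3 trans, CN/I trans); (Br/CN trans, I/N3 trans).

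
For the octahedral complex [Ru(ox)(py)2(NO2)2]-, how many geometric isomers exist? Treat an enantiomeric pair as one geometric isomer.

In an octahedral complex each vertex has one trans partner and four cis neighbours.
Each ox is bidentate and must span two cis positions.
There are 3 geometric isomers: py cis, NO2 trans; py trans, NO2 cis; py cis, NO2 cis (chiral).

3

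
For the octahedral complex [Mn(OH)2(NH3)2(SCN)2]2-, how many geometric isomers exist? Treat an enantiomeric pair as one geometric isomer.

An octahedron has six vertices in three trans pairs; every non-trans pair is cis.
The distinct arrangements are (5 in all): OH trans, NH3 trans, SCN trans; OH cis, NH3 trans, SCN cis; OH cis, NH3 cis, SCN trans; OH cis, NH3 cis, SCN cis (chiral); OH trans, NH3 cis, SCN cis.

5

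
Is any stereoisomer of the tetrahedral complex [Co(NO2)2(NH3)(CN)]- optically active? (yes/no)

Only one geometric arrangement is possible.

no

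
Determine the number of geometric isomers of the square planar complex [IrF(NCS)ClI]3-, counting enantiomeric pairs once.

A square has two trans pairs of vertices; adjacent vertices are cis.
There are 3 geometric isomers: (Cl/I trans, F/NCS trans); (Cl/NCS trans, F/I trans); (Cl/F trans, I/NCS trans).

3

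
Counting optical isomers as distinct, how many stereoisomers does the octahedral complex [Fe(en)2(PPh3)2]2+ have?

An octahedron has six vertices in three trans pairs; every non-trans pair is cis.
Each en is bidentate and must span two cis positions.
There are 2 geometric isomers: PPh3 trans; PPh3 cis (chiral).
One of these lacks any improper symmetry element and so occurs as an enantiomeric pair, giving 2 + 1 = 3 stereoisomers in total.

3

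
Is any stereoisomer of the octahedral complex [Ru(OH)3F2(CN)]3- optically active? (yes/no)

no

An octahedron has six vertices in three trans pairs; every non-trans pair is cis.
There are 3 geometric isomers: OH mer, F cis; OH mer, F trans; OH fac, F cis.
Each arrangement has an internal mirror plane or centre of symmetry, so none is chiral.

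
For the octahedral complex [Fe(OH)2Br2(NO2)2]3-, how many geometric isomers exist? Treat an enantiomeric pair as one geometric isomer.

5

An octahedron has six vertices in three trans pairs; every non-trans pair is cis.
There are 5 geometric isomers: OH trans, Br trans, NO2 trans; OH cis, Br trans, NO2 cis; OH trans, Br cis, NO2 cis; OH cis, Br cis, NO2 cis (chiral); OH cis, Br cis, NO2 trans.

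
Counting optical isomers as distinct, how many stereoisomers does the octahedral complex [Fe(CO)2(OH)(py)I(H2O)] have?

15

Exhaustive case analysis gives 9 geometric isomers.
Of these, 6 lack any improper symmetry element and so occur as enantiomeric pairs, giving 9 + 6 = 15 stereoisomers in total.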